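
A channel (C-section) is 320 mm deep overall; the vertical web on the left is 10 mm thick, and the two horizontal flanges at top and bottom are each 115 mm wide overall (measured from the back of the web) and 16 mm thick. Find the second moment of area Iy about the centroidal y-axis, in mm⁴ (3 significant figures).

Split into non-overlapping primitives; take the origin at the lower-left of the bounding box.
Web: 10 × 320, A = 3 200 mm², x = 5 mm, Ī = 26 667 mm⁴.
Top flange (beyond web): 105 × 16, A = 1 680 mm², x = 62.5 mm, Ī = 1 543 500 mm⁴.
Bottom flange (beyond web): 105 × 16, A = 1 680 mm², x = 62.5 mm, Ī = 1 543 500 mm⁴.
Centroid: x̄ = ΣA·x / ΣA = 34.451 mm.
Transfer each piece to the centroidal y-axis using Ī + A·d² with d = x − 34.451:
  web: d = -29.451 mm → contributes +2 802 265 mm⁴
  top flange (beyond web): d = 28.049 mm → contributes +2 865 213 mm⁴
  bottom flange (beyond web): d = 28.049 mm → contributes +2 865 213 mm⁴
Total I = 8 532 691 mm⁴.

Iy ≈ 8.53 × 10⁶ mm⁴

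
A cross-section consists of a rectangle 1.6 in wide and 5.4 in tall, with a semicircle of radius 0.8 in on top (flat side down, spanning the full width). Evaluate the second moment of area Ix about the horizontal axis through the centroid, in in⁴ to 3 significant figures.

Decompose the section into non-overlapping parts with the origin at the bottom-left of its bounding rectangle.
Rectangular body: 1.6 × 5.4, A = 8.64 in², y = 2.7 in, Ī = 20.995 in⁴.
Semicircular cap: semicircle r = 0.8, A = 1.0053 in², y = 5.7395 in, Ī = 0.044956 in⁴.
Centroid: ȳ = ΣA·y / ΣA = 3.0168 in.
Transfer each piece to the horizontal axis through the centroid using Ī + A·d² with d = y − 3.0168:
  rectangular body: d = -0.3168 in → contributes +21.862 in⁴
  semicircular cap: d = 2.7227 in → contributes +7.4976 in⁴
Total I = 29.36 in⁴.

Ix ≈ 29.4 in⁴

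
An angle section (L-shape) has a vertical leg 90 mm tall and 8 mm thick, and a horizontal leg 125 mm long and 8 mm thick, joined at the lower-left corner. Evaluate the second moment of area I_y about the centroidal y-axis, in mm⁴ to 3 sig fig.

I_y ≈ 2.66 × 10⁶ mm⁴

Break the section into simple shapes (no overlaps), measuring from the bottom-left corner of the bounding box.
Vertical leg: 8 × 90, A = 720 mm², x = 4 mm, Ī = 3 840 mm⁴.
Horizontal leg (remainder): 117 × 8, A = 936 mm², x = 66.5 mm, Ī = 1 067 742 mm⁴.
Centroid: x̄ = ΣA·x / ΣA = 39.326 mm.
Transfer each piece to the centroidal y-axis using Ī + A·d² with d = x − 39.326:
  vertical leg: d = -35.326 mm → contributes +902 351 mm⁴
  horizontal leg (remainder): d = 27.174 mm → contributes +1 758 905 mm⁴
Total I = 2 661 256 mm⁴.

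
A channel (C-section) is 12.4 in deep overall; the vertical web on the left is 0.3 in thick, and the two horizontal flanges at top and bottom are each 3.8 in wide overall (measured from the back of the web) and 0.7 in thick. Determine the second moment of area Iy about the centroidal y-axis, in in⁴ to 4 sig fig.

Break the section into simple shapes (no overlaps), measuring from the bottom-left corner of the bounding box.
Web: 0.3 × 12.4, A = 3.72 in², x = 0.15 in, Ī = 0.0279 in⁴.
Top flange (beyond web): 3.5 × 0.7, A = 2.45 in², x = 2.05 in, Ī = 2.50104 in⁴.
Bottom flange (beyond web): 3.5 × 0.7, A = 2.45 in², x = 2.05 in, Ī = 2.50104 in⁴.
Centroid: x̄ = ΣA·x / ΣA = 1.23005 in.
Transfer each piece to the centroidal y-axis using Ī + A·d² with d = x − 1.23005:
  web: d = -1.08005 in → contributes +4.36728 in⁴
  top flange (beyond web): d = 0.819954 in → contributes +4.14824 in⁴
  bottom flange (beyond web): d = 0.819954 in → contributes +4.14824 in⁴
Total I = 12.6638 in⁴.

Iy ≈ 12.66 in⁴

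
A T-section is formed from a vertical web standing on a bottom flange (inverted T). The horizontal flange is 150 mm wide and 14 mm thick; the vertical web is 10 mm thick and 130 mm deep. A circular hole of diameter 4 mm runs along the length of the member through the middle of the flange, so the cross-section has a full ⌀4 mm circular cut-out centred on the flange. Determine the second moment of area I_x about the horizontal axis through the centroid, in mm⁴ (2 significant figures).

Decompose the section into non-overlapping parts with the origin at the bottom-left of its bounding rectangle.
Flange: 150 × 14, A = 2 100 mm², y = 7 mm, Ī = 34 300 mm⁴.
Web: 10 × 130, A = 1 300 mm², y = 79 mm, Ī = 1 830 833 mm⁴.
Hole (subtracted): ⌀4, A = 12.57 mm², y = 7 mm, Ī = 12.57 mm⁴.
Centroid: ȳ = ΣA·y / ΣA = 34.63 mm.
Transfer each piece to the horizontal axis through the centroid using Ī + A·d² with d = y − 34.63:
  flange: d = -27.63 mm → contributes +1 637 654 mm⁴
  web: d = 44.37 mm → contributes +4 389 962 mm⁴
  hole: d = -27.63 mm → contributes −9 607 mm⁴
Total I = 6 018 009 mm⁴.

I_x ≈ 6.0 × 10⁶ mm⁴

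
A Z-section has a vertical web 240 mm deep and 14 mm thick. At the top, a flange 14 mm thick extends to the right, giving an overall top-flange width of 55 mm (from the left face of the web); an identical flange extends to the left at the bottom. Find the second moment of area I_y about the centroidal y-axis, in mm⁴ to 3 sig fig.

I_y ≈ 1.08 × 10⁶ mm⁴

Break the section into simple shapes (no overlaps), measuring from the bottom-left corner of the bounding box.
Web: 14 × 240, A = 3 360 mm², x = 48 mm, Ī = 54 880 mm⁴.
Top flange (beyond web): 41 × 14, A = 574 mm², x = 75.5 mm, Ī = 80 408 mm⁴.
Bottom flange (beyond web): 41 × 14, A = 574 mm², x = 20.5 mm, Ī = 80 408 mm⁴.
Centroid: x̄ = ΣA·x / ΣA = 48 mm.
Transfer each piece to the centroidal y-axis using Ī + A·d² with d = x − 48:
  web: d = 0 mm → contributes +54 880 mm⁴
  top flange (beyond web): d = 27.5 mm → contributes +514 495 mm⁴
  bottom flange (beyond web): d = -27.5 mm → contributes +514 495 mm⁴
Total I = 1 083 871 mm⁴.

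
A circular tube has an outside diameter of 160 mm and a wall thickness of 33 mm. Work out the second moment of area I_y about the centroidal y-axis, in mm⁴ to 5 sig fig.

Split into non-overlapping primitives; take the origin at the lower-left of the bounding box.
Outer circle: ⌀160, A = 20106.19 mm², x = 80 mm, Ī = 32 169 909 mm⁴.
Bore (subtracted): ⌀94, A = 6939.778 mm², x = 80 mm, Ī = 3 832 492 mm⁴.
By symmetry the centroid is at mid-width, x̄ = 80 mm.
All pieces are centred on the centroidal y-axis, so I = ΣĪ (holes subtracted) = 28 337 416 mm⁴.

I_y ≈ 2.8337 × 10⁷ mm⁴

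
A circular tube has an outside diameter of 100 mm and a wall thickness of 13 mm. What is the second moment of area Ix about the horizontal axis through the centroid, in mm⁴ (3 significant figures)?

Split into non-overlapping primitives; take the origin at the lower-left of the bounding box.
Outer circle: ⌀100, A = 7 854 mm², y = 50 mm, Ī = 4 908 739 mm⁴.
Bore (subtracted): ⌀74, A = 4300.8 mm², y = 50 mm, Ī = 1 471 963 mm⁴.
By symmetry the centroid is at mid-height, ȳ = 50 mm.
All pieces are centred on the horizontal axis through the centroid, so I = ΣĪ (holes subtracted) = 3 436 776 mm⁴.

Ix ≈ 3.44 × 10⁶ mm⁴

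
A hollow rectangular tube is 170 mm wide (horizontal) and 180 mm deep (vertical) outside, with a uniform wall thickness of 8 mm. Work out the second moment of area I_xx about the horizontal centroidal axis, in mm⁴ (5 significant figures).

Decompose the section into non-overlapping parts with the origin at the bottom-left of its bounding rectangle.
Outer rectangle: 170 × 180, A = 30 600 mm², y = 90 mm, Ī = 82 620 000 mm⁴.
Inner void (subtracted): 154 × 164, A = 25 256 mm², y = 90 mm, Ī = 56 607 115 mm⁴.
By symmetry the centroid is at mid-height, ȳ = 90 mm.
All pieces are centred on the horizontal centroidal axis, so I = ΣĪ (holes subtracted) = 26 012 885 mm⁴.

I_xx ≈ 2.6013 × 10⁷ mm⁴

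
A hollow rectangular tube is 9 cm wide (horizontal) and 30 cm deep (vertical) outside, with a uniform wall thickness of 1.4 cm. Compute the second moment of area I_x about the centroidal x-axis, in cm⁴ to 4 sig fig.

Split into non-overlapping primitives; take the origin at the lower-left of the bounding box.
Outer rectangle: 9 × 30, A = 270 cm², y = 15 cm, Ī = 20 250 cm⁴.
Inner void (subtracted): 6.2 × 27.2, A = 168.64 cm², y = 15 cm, Ī = 10397.2 cm⁴.
By symmetry the centroid is at mid-height, ȳ = 15 cm.
All pieces are centred on the centroidal x-axis, so I = ΣĪ (holes subtracted) = 9852.78 cm⁴.

I_x ≈ 9853 cm⁴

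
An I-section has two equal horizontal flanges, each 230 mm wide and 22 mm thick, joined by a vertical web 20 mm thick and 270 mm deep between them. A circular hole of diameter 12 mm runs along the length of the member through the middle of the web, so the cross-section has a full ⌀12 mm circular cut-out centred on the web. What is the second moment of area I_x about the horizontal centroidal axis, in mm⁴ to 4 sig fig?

I_x ≈ 2.489 × 10⁸ mm⁴

Treat the section as a set of non-overlapping primitives; coordinates are from the bounding-box lower-left.
Bottom flange: 230 × 22, A = 5 060 mm², y = 11 mm, Ī = 204 087 mm⁴.
Web: 20 × 270, A = 5 400 mm², y = 157 mm, Ī = 32 805 000 mm⁴.
Top flange: 230 × 22, A = 5 060 mm², y = 303 mm, Ī = 204 087 mm⁴.
Hole (subtracted): ⌀12, A = 113.097 mm², y = 157 mm, Ī = 1017.88 mm⁴.
By symmetry the centroid is at mid-height, ȳ = 157 mm.
Transfer each piece to the horizontal centroidal axis using Ī + A·d² with d = y − 157:
  bottom flange: d = -146 mm → contributes +108 063 047 mm⁴
  web: d = 0 mm → contributes +32 805 000 mm⁴
  top flange: d = 146 mm → contributes +108 063 047 mm⁴
  hole: d = 0 mm → contributes −1017.88 mm⁴
Total I = 248 930 075 mm⁴.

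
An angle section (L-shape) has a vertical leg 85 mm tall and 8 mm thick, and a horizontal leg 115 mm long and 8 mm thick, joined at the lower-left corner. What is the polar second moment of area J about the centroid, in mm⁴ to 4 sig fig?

Treat the section as a set of non-overlapping primitives; coordinates are from the bounding-box lower-left.
Vertical leg: 8 × 85, A = 680 mm², y = 42.5 mm, Ī = 409 417 mm⁴.
Horizontal leg (remainder): 107 × 8, A = 856 mm², y = 4 mm, Ī = 4565.33 mm⁴.
Centroid: ȳ = ΣA·y / ΣA = 21.0443 mm.
Transfer each piece to the centroidal x-axis using Ī + A·d² with d = y − 21.0443:
  vertical leg: d = 21.4557 mm → contributes +722 454 mm⁴
  horizontal leg (remainder): d = -17.0443 mm → contributes +253 239 mm⁴
Total I = 975 693 mm⁴.
For the y-axis: x̄ = 36.0443 mm.
Repeating about the centroidal y-axis gives I_y = 2 073 253 mm⁴.
Polar second moment: J = I_x + I_y = 3 048 946 mm⁴.

J ≈ 3.049 × 10⁶ mm⁴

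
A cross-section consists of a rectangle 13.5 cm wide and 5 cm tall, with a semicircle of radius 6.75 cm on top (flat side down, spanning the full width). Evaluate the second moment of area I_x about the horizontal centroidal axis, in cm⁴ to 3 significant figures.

I_x ≈ 1370 cm⁴

Split into non-overlapping primitives; take the origin at the lower-left of the bounding box.
Rectangular body: 13.5 × 5, A = 67.5 cm², y = 2.5 cm, Ī = 140.63 cm⁴.
Semicircular cap: semicircle r = 6.75, A = 71.569 cm², y = 7.8648 cm, Ī = 227.85 cm⁴.
Centroid: ȳ = ΣA·y / ΣA = 5.2609 cm.
Transfer each piece to the horizontal centroidal axis using Ī + A·d² with d = y − 5.2609:
  rectangular body: d = -2.7609 cm → contributes +655.14 cm⁴
  semicircular cap: d = 2.6039 cm → contributes +713.11 cm⁴
Total I = 1368.3 cm⁴.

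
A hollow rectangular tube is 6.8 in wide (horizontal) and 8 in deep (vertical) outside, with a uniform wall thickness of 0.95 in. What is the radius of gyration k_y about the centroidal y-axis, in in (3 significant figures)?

k_y ≈ 2.47 in

Split into non-overlapping primitives; take the origin at the lower-left of the bounding box.
Outer rectangle: 6.8 × 8, A = 54.4 in², x = 3.4 in, Ī = 209.62 in⁴.
Inner void (subtracted): 4.9 × 6.1, A = 29.89 in², x = 3.4 in, Ī = 59.805 in⁴.
By symmetry the centroid is at mid-width, x̄ = 3.4 in.
All pieces are centred on the centroidal y-axis, so I = ΣĪ (holes subtracted) = 149.82 in⁴.
Radius of gyration: k = √(I/A) = √(149.82 / 24.51) = 2.4723 in.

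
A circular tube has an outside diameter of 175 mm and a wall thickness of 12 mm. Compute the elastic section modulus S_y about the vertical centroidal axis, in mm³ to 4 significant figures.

S_y ≈ 2.345 × 10⁵ mm³

Split into non-overlapping primitives; take the origin at the lower-left of the bounding box.
Outer circle: ⌀175, A = 24052.8 mm², x = 87.5 mm, Ī = 46 038 598 mm⁴.
Bore (subtracted): ⌀151, A = 17907.9 mm², x = 87.5 mm, Ī = 25 519 825 mm⁴.
By symmetry the centroid is at mid-width, x̄ = 87.5 mm.
All pieces are centred on the vertical centroidal axis, so I = ΣĪ (holes subtracted) = 20 518 774 mm⁴.
Extreme fibre distance c = 87.5 mm; S = I/c = 234 500 mm³.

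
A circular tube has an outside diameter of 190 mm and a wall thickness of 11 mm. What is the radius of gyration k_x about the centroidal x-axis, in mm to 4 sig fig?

k_x ≈ 63.41 mm

Treat the section as a set of non-overlapping primitives; coordinates are from the bounding-box lower-left.
Outer circle: ⌀190, A = 28352.9 mm², y = 95 mm, Ī = 63 971 171 mm⁴.
Bore (subtracted): ⌀168, A = 22167.1 mm², y = 95 mm, Ī = 39 102 725 mm⁴.
By symmetry the centroid is at mid-height, ȳ = 95 mm.
All pieces are centred on the centroidal x-axis, so I = ΣĪ (holes subtracted) = 24 868 446 mm⁴.
Radius of gyration: k = √(I/A) = √(24 868 446 / 6185.8) = 63.4054 mm.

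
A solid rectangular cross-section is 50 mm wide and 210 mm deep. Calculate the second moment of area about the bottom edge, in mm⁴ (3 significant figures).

I_base ≈ 1.54 × 10⁸ mm⁴

The section: 50 × 210, A = 10 500 mm², y = 105 mm, Ī = 38 587 500 mm⁴.
Transfer it to the bottom edge using Ī + A·d² with d = y − 0:
  the section: d = 105 mm → contributes +154 350 000 mm⁴
Total I = 154 350 000 mm⁴.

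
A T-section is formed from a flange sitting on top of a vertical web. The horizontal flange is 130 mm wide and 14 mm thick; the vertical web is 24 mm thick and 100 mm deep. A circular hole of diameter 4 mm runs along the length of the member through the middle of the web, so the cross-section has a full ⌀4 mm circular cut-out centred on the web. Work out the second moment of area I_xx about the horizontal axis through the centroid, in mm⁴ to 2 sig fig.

Decompose the section into non-overlapping parts with the origin at the bottom-left of its bounding rectangle.
Flange: 130 × 14, A = 1 820 mm², y = 107 mm, Ī = 29 727 mm⁴.
Web: 24 × 100, A = 2 400 mm², y = 50 mm, Ī = 2 000 000 mm⁴.
Hole (subtracted): ⌀4, A = 12.57 mm², y = 50 mm, Ī = 12.57 mm⁴.
Centroid: ȳ = ΣA·y / ΣA = 74.66 mm.
Transfer each piece to the horizontal axis through the centroid using Ī + A·d² with d = y − 74.66:
  flange: d = 32.34 mm → contributes +1 933 649 mm⁴
  web: d = -24.66 mm → contributes +3 459 047 mm⁴
  hole: d = -24.66 mm → contributes −7 652 mm⁴
Total I = 5 385 043 mm⁴.

I_xx ≈ 5.4 × 10⁶ mm⁴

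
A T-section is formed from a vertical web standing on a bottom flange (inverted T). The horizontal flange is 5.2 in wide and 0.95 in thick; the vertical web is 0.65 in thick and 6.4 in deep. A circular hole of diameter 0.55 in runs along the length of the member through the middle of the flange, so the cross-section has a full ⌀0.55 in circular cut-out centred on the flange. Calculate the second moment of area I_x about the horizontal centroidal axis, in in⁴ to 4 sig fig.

I_x ≈ 44.38 in⁴

Split into non-overlapping primitives; take the origin at the lower-left of the bounding box.
Flange: 5.2 × 0.95, A = 4.94 in², y = 0.475 in, Ī = 0.371529 in⁴.
Web: 0.65 × 6.4, A = 4.16 in², y = 4.15 in, Ī = 14.1995 in⁴.
Hole (subtracted): ⌀0.55, A = 0.237583 in², y = 0.475 in, Ī = 0.0044918 in⁴.
Centroid: ȳ = ΣA·y / ΣA = 2.20004 in.
Transfer each piece to the horizontal centroidal axis using Ī + A·d² with d = y − 2.20004:
  flange: d = -1.72504 in → contributes +15.0718 in⁴
  web: d = 1.94996 in → contributes +30.0173 in⁴
  hole: d = -1.72504 in → contributes −0.71148 in⁴
Total I = 44.3775 in⁴.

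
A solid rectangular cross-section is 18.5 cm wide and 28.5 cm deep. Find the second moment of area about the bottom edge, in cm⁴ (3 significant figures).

I_base ≈ 1.43 × 10⁵ cm⁴

The section: 18.5 × 28.5, A = 527.25 cm², y = 14.25 cm, Ī = 35 688 cm⁴.
Transfer it to the base of the section using Ī + A·d² with d = y − 0:
  the section: d = 14.25 cm → contributes +142 753 cm⁴
Total I = 142 753 cm⁴.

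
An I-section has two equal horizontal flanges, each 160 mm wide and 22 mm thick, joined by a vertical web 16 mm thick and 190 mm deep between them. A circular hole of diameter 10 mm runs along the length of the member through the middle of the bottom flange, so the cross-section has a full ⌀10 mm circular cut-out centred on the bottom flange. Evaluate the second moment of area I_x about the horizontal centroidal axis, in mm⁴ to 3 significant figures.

I_x ≈ 8.76 × 10⁷ mm⁴

Split into non-overlapping primitives; take the origin at the lower-left of the bounding box.
Bottom flange: 160 × 22, A = 3 520 mm², y = 11 mm, Ī = 141 973 mm⁴.
Web: 16 × 190, A = 3 040 mm², y = 117 mm, Ī = 9 145 333 mm⁴.
Top flange: 160 × 22, A = 3 520 mm², y = 223 mm, Ī = 141 973 mm⁴.
Hole (subtracted): ⌀10, A = 78.54 mm², y = 11 mm, Ī = 490.87 mm⁴.
Centroid: ȳ = ΣA·y / ΣA = 117.83 mm.
Transfer each piece to the horizontal centroidal axis using Ī + A·d² with d = y − 117.83:
  bottom flange: d = -106.83 mm → contributes +40 316 303 mm⁴
  web: d = -0.8324 mm → contributes +9 147 440 mm⁴
  top flange: d = 105.17 mm → contributes +39 073 962 mm⁴
  hole: d = -106.83 mm → contributes −896 879 mm⁴
Total I = 87 640 826 mm⁴.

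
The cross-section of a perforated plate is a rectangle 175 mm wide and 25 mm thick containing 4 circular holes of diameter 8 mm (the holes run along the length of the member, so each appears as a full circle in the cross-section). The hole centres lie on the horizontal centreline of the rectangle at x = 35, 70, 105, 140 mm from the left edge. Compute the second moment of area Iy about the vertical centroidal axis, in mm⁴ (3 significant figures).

Iy ≈ 1.09 × 10⁷ mm⁴

Decompose the section into non-overlapping parts with the origin at the bottom-left of its bounding rectangle.
Plate: 175 × 25, A = 4 375 mm², x = 87.5 mm, Ī = 11 165 365 mm⁴.
Hole 1 (subtracted): ⌀8, A = 50.265 mm², x = 35 mm, Ī = 201.06 mm⁴.
Hole 2 (subtracted): ⌀8, A = 50.265 mm², x = 70 mm, Ī = 201.06 mm⁴.
Hole 3 (subtracted): ⌀8, A = 50.265 mm², x = 105 mm, Ī = 201.06 mm⁴.
Hole 4 (subtracted): ⌀8, A = 50.265 mm², x = 140 mm, Ī = 201.06 mm⁴.
By symmetry the centroid is at mid-width, x̄ = 87.5 mm.
Transfer each piece to the vertical centroidal axis using Ī + A·d² with d = x − 87.5:
  plate: d = 0 mm → contributes +11 165 365 mm⁴
  hole 1: d = -52.5 mm → contributes −138 745 mm⁴
  hole 2: d = -17.5 mm → contributes −15 595 mm⁴
  hole 3: d = 17.5 mm → contributes −15 595 mm⁴
  hole 4: d = 52.5 mm → contributes −138 745 mm⁴
Total I = 10 856 684 mm⁴.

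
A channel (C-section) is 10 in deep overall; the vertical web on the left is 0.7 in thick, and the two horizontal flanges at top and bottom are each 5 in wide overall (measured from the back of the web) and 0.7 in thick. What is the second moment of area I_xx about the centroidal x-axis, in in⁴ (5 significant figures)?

I_xx ≈ 188.75 in⁴

Treat the section as a set of non-overlapping primitives; coordinates are from the bounding-box lower-left.
Web: 0.7 × 10, A = 7 in², y = 5 in, Ī = 58.33333 in⁴.
Top flange (beyond web): 4.3 × 0.7, A = 3.01 in², y = 9.65 in, Ī = 0.1229083 in⁴.
Bottom flange (beyond web): 4.3 × 0.7, A = 3.01 in², y = 0.35 in, Ī = 0.1229083 in⁴.
By symmetry the centroid is at mid-height, ȳ = 5 in.
Transfer each piece to the centroidal x-axis using Ī + A·d² with d = y − 5:
  web: d = 0 in → contributes +58.33333 in⁴
  top flange (beyond web): d = 4.65 in → contributes +65.20663 in⁴
  bottom flange (beyond web): d = -4.65 in → contributes +65.20663 in⁴
Total I = 188.7466 in⁴.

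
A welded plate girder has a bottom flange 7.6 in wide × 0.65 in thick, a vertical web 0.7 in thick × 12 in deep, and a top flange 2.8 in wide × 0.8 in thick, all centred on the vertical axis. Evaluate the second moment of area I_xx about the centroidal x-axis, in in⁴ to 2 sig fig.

I_xx ≈ 370 in⁴

Decompose the section into non-overlapping parts with the origin at the bottom-left of its bounding rectangle.
Bottom plate: 7.6 × 0.65, A = 4.94 in², y = 0.325 in, Ī = 0.1739 in⁴.
Web plate: 0.7 × 12, A = 8.4 in², y = 6.65 in, Ī = 100.8 in⁴.
Top plate: 2.8 × 0.8, A = 2.24 in², y = 13.05 in, Ī = 0.1195 in⁴.
Centroid: ȳ = ΣA·y / ΣA = 5.565 in.
Transfer each piece to the centroidal x-axis using Ī + A·d² with d = y − 5.565:
  bottom plate: d = -5.24 in → contributes +135.8 in⁴
  web plate: d = 1.085 in → contributes +110.7 in⁴
  top plate: d = 7.485 in → contributes +125.6 in⁴
Total I = 372.1 in⁴.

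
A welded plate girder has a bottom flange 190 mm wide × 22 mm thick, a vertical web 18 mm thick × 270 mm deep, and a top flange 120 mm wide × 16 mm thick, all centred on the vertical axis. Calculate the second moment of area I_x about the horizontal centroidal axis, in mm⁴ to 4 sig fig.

Decompose the section into non-overlapping parts with the origin at the bottom-left of its bounding rectangle.
Bottom plate: 190 × 22, A = 4 180 mm², y = 11 mm, Ī = 168 593 mm⁴.
Web plate: 18 × 270, A = 4 860 mm², y = 157 mm, Ī = 29 524 500 mm⁴.
Top plate: 120 × 16, A = 1 920 mm², y = 300 mm, Ī = 40 960 mm⁴.
Centroid: ȳ = ΣA·y / ΣA = 126.369 mm.
Transfer each piece to the horizontal centroidal axis using Ī + A·d² with d = y − 126.369:
  bottom plate: d = -115.369 mm → contributes +55 804 046 mm⁴
  web plate: d = 30.6314 mm → contributes +34 084 550 mm⁴
  top plate: d = 173.631 mm → contributes +57 924 848 mm⁴
Total I = 147 813 444 mm⁴.

I_x ≈ 1.478 × 10⁸ mm⁴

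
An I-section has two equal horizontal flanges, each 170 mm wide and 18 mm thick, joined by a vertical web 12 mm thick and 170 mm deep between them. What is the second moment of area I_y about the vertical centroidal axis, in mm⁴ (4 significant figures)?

I_y ≈ 1.476 × 10⁷ mm⁴

Split into non-overlapping primitives; take the origin at the lower-left of the bounding box.
Bottom flange: 170 × 18, A = 3 060 mm², x = 85 mm, Ī = 7 369 500 mm⁴.
Web: 12 × 170, A = 2 040 mm², x = 85 mm, Ī = 24 480 mm⁴.
Top flange: 170 × 18, A = 3 060 mm², x = 85 mm, Ī = 7 369 500 mm⁴.
By symmetry the centroid is at mid-width, x̄ = 85 mm.
All pieces are centred on the vertical centroidal axis, so I = ΣĪ = 14 763 480 mm⁴.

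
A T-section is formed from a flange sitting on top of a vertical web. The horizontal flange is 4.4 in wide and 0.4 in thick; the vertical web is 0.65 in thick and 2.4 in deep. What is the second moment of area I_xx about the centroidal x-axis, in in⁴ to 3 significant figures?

I_xx ≈ 2.39 in⁴

Break the section into simple shapes (no overlaps), measuring from the bottom-left corner of the bounding box.
Flange: 4.4 × 0.4, A = 1.76 in², y = 2.6 in, Ī = 0.023467 in⁴.
Web: 0.65 × 2.4, A = 1.56 in², y = 1.2 in, Ī = 0.7488 in⁴.
Centroid: ȳ = ΣA·y / ΣA = 1.9422 in.
Transfer each piece to the centroidal x-axis using Ī + A·d² with d = y − 1.9422:
  flange: d = 0.65783 in → contributes +0.78509 in⁴
  web: d = -0.74217 in → contributes +1.6081 in⁴
Total I = 2.3932 in⁴.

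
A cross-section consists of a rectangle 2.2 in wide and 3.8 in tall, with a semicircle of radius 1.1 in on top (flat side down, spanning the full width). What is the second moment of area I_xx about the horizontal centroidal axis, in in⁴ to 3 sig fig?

Split into non-overlapping primitives; take the origin at the lower-left of the bounding box.
Rectangular body: 2.2 × 3.8, A = 8.36 in², y = 1.9 in, Ī = 10.06 in⁴.
Semicircular cap: semicircle r = 1.1, A = 1.9007 in², y = 4.2669 in, Ī = 0.1607 in⁴.
Centroid: ȳ = ΣA·y / ΣA = 2.3384 in.
Transfer each piece to the horizontal centroidal axis using Ī + A·d² with d = y − 2.3384:
  rectangular body: d = -0.43843 in → contributes +11.667 in⁴
  semicircular cap: d = 1.9284 in → contributes +7.2289 in⁴
Total I = 18.896 in⁴.

I_xx ≈ 18.9 in⁴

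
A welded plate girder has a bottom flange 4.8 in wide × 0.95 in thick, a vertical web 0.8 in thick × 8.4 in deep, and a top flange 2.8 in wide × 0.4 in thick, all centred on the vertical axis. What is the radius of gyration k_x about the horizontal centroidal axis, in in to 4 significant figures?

k_x ≈ 3.355 in

Decompose the section into non-overlapping parts with the origin at the bottom-left of its bounding rectangle.
Bottom plate: 4.8 × 0.95, A = 4.56 in², y = 0.475 in, Ī = 0.34295 in⁴.
Web plate: 0.8 × 8.4, A = 6.72 in², y = 5.15 in, Ī = 39.5136 in⁴.
Top plate: 2.8 × 0.4, A = 1.12 in², y = 9.55 in, Ī = 0.0149333 in⁴.
Centroid: ȳ = ΣA·y / ΣA = 3.82823 in.
Transfer each piece to the horizontal centroidal axis using Ī + A·d² with d = y − 3.82823:
  bottom plate: d = -3.35323 in → contributes +51.6162 in⁴
  web plate: d = 1.32177 in → contributes +51.254 in⁴
  top plate: d = 5.72177 in → contributes +36.6823 in⁴
Total I = 139.552 in⁴.
Radius of gyration: k = √(I/A) = √(139.552 / 12.4) = 3.35473 in.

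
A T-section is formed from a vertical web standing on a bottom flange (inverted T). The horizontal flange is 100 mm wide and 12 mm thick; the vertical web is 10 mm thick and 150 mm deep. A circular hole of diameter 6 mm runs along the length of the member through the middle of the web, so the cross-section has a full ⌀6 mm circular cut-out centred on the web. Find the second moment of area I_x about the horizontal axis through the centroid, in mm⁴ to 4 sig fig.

Decompose the section into non-overlapping parts with the origin at the bottom-left of its bounding rectangle.
Flange: 100 × 12, A = 1 200 mm², y = 6 mm, Ī = 14 400 mm⁴.
Web: 10 × 150, A = 1 500 mm², y = 87 mm, Ī = 2 812 500 mm⁴.
Hole (subtracted): ⌀6, A = 28.2743 mm², y = 87 mm, Ī = 63.6173 mm⁴.
Centroid: ȳ = ΣA·y / ΣA = 50.619 mm.
Transfer each piece to the horizontal axis through the centroid using Ī + A·d² with d = y − 50.619:
  flange: d = -44.619 mm → contributes +2 403 428 mm⁴
  web: d = 36.381 mm → contributes +4 797 864 mm⁴
  hole: d = 36.381 mm → contributes −37486.8 mm⁴
Total I = 7 163 805 mm⁴.

I_x ≈ 7.164 × 10⁶ mm⁴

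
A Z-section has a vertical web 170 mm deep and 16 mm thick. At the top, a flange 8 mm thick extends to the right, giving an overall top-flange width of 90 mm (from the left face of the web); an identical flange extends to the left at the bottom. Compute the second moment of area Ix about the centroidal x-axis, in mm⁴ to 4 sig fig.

Ix ≈ 1.433 × 10⁷ mm⁴

Treat the section as a set of non-overlapping primitives; coordinates are from the bounding-box lower-left.
Web: 16 × 170, A = 2 720 mm², y = 85 mm, Ī = 6 550 667 mm⁴.
Top flange (beyond web): 74 × 8, A = 592 mm², y = 166 mm, Ī = 3157.33 mm⁴.
Bottom flange (beyond web): 74 × 8, A = 592 mm², y = 4 mm, Ī = 3157.33 mm⁴.
Centroid: ȳ = ΣA·y / ΣA = 85 mm.
Transfer each piece to the centroidal x-axis using Ī + A·d² with d = y − 85:
  web: d = 0 mm → contributes +6 550 667 mm⁴
  top flange (beyond web): d = 81 mm → contributes +3 887 269 mm⁴
  bottom flange (beyond web): d = -81 mm → contributes +3 887 269 mm⁴
Total I = 14 325 205 mm⁴.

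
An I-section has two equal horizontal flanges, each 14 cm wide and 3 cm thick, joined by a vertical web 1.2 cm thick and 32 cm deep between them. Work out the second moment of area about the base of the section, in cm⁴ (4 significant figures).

I_base ≈ 7.325 × 10⁴ cm⁴

Decompose the section into non-overlapping parts with the origin at the bottom-left of its bounding rectangle.
Bottom flange: 14 × 3, A = 42 cm², y = 1.5 cm, Ī = 31.5 cm⁴.
Web: 1.2 × 32, A = 38.4 cm², y = 19 cm, Ī = 3276.8 cm⁴.
Top flange: 14 × 3, A = 42 cm², y = 36.5 cm, Ī = 31.5 cm⁴.
Transfer each piece to the bottom edge using Ī + A·d² with d = y − 0:
  bottom flange: d = 1.5 cm → contributes +126 cm⁴
  web: d = 19 cm → contributes +17139.2 cm⁴
  top flange: d = 36.5 cm → contributes +55 986 cm⁴
Total I = 73251.2 cm⁴.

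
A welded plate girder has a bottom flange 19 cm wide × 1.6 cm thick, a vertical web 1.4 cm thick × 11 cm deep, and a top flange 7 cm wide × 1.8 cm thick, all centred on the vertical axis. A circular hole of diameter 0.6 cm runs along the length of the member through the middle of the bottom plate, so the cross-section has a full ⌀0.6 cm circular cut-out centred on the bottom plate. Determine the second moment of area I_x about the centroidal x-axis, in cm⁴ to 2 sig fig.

Decompose the section into non-overlapping parts with the origin at the bottom-left of its bounding rectangle.
Bottom plate: 19 × 1.6, A = 30.4 cm², y = 0.8 cm, Ī = 6.485 cm⁴.
Web plate: 1.4 × 11, A = 15.4 cm², y = 7.1 cm, Ī = 155.3 cm⁴.
Top plate: 7 × 1.8, A = 12.6 cm², y = 13.5 cm, Ī = 3.402 cm⁴.
Hole (subtracted): ⌀0.6, A = 0.2827 cm², y = 0.8 cm, Ī = 0.006362 cm⁴.
Centroid: ȳ = ΣA·y / ΣA = 5.223 cm.
Transfer each piece to the centroidal x-axis using Ī + A·d² with d = y − 5.223:
  bottom plate: d = -4.423 cm → contributes +601.1 cm⁴
  web plate: d = 1.877 cm → contributes +209.6 cm⁴
  top plate: d = 8.277 cm → contributes +866.7 cm⁴
  hole: d = -4.423 cm → contributes −5.537 cm⁴
Total I = 1 672 cm⁴.

I_x ≈ 1700 cm⁴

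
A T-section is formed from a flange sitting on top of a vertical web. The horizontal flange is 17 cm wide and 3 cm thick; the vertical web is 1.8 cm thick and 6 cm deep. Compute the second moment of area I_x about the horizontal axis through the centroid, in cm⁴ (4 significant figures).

Decompose the section into non-overlapping parts with the origin at the bottom-left of its bounding rectangle.
Flange: 17 × 3, A = 51 cm², y = 7.5 cm, Ī = 38.25 cm⁴.
Web: 1.8 × 6, A = 10.8 cm², y = 3 cm, Ī = 32.4 cm⁴.
Centroid: ȳ = ΣA·y / ΣA = 6.71359 cm.
Transfer each piece to the horizontal axis through the centroid using Ī + A·d² with d = y − 6.71359:
  flange: d = 0.786408 cm → contributes +69.7903 cm⁴
  web: d = -3.71359 cm → contributes +181.34 cm⁴
Total I = 251.131 cm⁴.

I_x ≈ 251.1 cm⁴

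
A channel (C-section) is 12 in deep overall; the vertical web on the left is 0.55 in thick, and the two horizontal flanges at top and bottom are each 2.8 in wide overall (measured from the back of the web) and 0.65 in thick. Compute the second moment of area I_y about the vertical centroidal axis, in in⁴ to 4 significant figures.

Decompose the section into non-overlapping parts with the origin at the bottom-left of its bounding rectangle.
Web: 0.55 × 12, A = 6.6 in², x = 0.275 in, Ī = 0.166375 in⁴.
Top flange (beyond web): 2.25 × 0.65, A = 1.4625 in², x = 1.675 in, Ī = 0.616992 in⁴.
Bottom flange (beyond web): 2.25 × 0.65, A = 1.4625 in², x = 1.675 in, Ī = 0.616992 in⁴.
Centroid: x̄ = ΣA·x / ΣA = 0.704921 in.
Transfer each piece to the vertical centroidal axis using Ī + A·d² with d = x − 0.704921:
  web: d = -0.429921 in → contributes +1.38627 in⁴
  top flange (beyond web): d = 0.970079 in → contributes +1.99328 in⁴
  bottom flange (beyond web): d = 0.970079 in → contributes +1.99328 in⁴
Total I = 5.37283 in⁴.

I_y ≈ 5.373 in⁴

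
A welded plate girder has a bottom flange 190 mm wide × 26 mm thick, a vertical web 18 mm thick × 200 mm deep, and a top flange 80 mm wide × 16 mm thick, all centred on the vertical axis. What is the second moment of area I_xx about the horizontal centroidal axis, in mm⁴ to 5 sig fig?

Decompose the section into non-overlapping parts with the origin at the bottom-left of its bounding rectangle.
Bottom plate: 190 × 26, A = 4 940 mm², y = 13 mm, Ī = 278286.7 mm⁴.
Web plate: 18 × 200, A = 3 600 mm², y = 126 mm, Ī = 12 000 000 mm⁴.
Top plate: 80 × 16, A = 1 280 mm², y = 234 mm, Ī = 27306.67 mm⁴.
Centroid: ȳ = ΣA·y / ΣA = 83.23218 mm.
Transfer each piece to the horizontal centroidal axis using Ī + A·d² with d = y − 83.23218:
  bottom plate: d = -70.23218 mm → contributes +24 645 128 mm⁴
  web plate: d = 42.76782 mm → contributes +18 584 711 mm⁴
  top plate: d = 150.7678 mm → contributes +29 122 904 mm⁴
Total I = 72 352 744 mm⁴.

I_xx ≈ 7.2353 × 10⁷ mm⁴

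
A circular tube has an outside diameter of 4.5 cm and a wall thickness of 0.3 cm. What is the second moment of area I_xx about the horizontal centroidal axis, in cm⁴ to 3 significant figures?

Decompose the section into non-overlapping parts with the origin at the bottom-left of its bounding rectangle.
Outer circle: ⌀4.5, A = 15.904 cm², y = 2.25 cm, Ī = 20.129 cm⁴.
Bore (subtracted): ⌀3.9, A = 11.946 cm², y = 2.25 cm, Ī = 11.356 cm⁴.
By symmetry the centroid is at mid-height, ȳ = 2.25 cm.
All pieces are centred on the horizontal centroidal axis, so I = ΣĪ (holes subtracted) = 8.7728 cm⁴.

I_xx ≈ 8.77 cm⁴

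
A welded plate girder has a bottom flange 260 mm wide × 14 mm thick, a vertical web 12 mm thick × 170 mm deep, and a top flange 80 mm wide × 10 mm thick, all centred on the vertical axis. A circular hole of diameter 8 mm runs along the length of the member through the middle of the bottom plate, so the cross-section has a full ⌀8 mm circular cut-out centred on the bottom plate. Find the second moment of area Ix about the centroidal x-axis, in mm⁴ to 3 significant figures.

Ix ≈ 3.15 × 10⁷ mm⁴

Break the section into simple shapes (no overlaps), measuring from the bottom-left corner of the bounding box.
Bottom plate: 260 × 14, A = 3 640 mm², y = 7 mm, Ī = 59 453 mm⁴.
Web plate: 12 × 170, A = 2 040 mm², y = 99 mm, Ī = 4 913 000 mm⁴.
Top plate: 80 × 10, A = 800 mm², y = 189 mm, Ī = 6666.7 mm⁴.
Hole (subtracted): ⌀8, A = 50.265 mm², y = 7 mm, Ī = 201.06 mm⁴.
Centroid: ȳ = ΣA·y / ΣA = 58.834 mm.
Transfer each piece to the centroidal x-axis using Ī + A·d² with d = y − 58.834:
  bottom plate: d = -51.834 mm → contributes +9 839 340 mm⁴
  web plate: d = 40.166 mm → contributes +8 204 118 mm⁴
  top plate: d = 130.17 mm → contributes +13 561 180 mm⁴
  hole: d = -51.834 mm → contributes −135 253 mm⁴
Total I = 31 469 384 mm⁴.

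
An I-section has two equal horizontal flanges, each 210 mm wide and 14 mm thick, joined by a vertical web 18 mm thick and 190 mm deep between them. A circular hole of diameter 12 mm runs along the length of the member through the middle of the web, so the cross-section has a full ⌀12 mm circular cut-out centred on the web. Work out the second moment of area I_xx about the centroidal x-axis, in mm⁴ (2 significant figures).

Treat the section as a set of non-overlapping primitives; coordinates are from the bounding-box lower-left.
Bottom flange: 210 × 14, A = 2 940 mm², y = 7 mm, Ī = 48 020 mm⁴.
Web: 18 × 190, A = 3 420 mm², y = 109 mm, Ī = 10 288 500 mm⁴.
Top flange: 210 × 14, A = 2 940 mm², y = 211 mm, Ī = 48 020 mm⁴.
Hole (subtracted): ⌀12, A = 113.1 mm², y = 109 mm, Ī = 1 018 mm⁴.
By symmetry the centroid is at mid-height, ȳ = 109 mm.
Transfer each piece to the centroidal x-axis using Ī + A·d² with d = y − 109:
  bottom flange: d = -102 mm → contributes +30 635 780 mm⁴
  web: d = 0 mm → contributes +10 288 500 mm⁴
  top flange: d = 102 mm → contributes +30 635 780 mm⁴
  hole: d = 0 mm → contributes −1 018 mm⁴
Total I = 71 559 042 mm⁴.

I_xx ≈ 7.2 × 10⁷ mm⁴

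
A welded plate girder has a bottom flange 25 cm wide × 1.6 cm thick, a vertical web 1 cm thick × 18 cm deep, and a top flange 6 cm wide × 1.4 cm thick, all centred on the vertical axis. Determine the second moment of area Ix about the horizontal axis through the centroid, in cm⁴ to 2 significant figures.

Ix ≈ 3700 cm⁴

Decompose the section into non-overlapping parts with the origin at the bottom-left of its bounding rectangle.
Bottom plate: 25 × 1.6, A = 40 cm², y = 0.8 cm, Ī = 8.533 cm⁴.
Web plate: 1 × 18, A = 18 cm², y = 10.6 cm, Ī = 486 cm⁴.
Top plate: 6 × 1.4, A = 8.4 cm², y = 20.3 cm, Ī = 1.372 cm⁴.
Centroid: ȳ = ΣA·y / ΣA = 5.923 cm.
Transfer each piece to the horizontal axis through the centroid using Ī + A·d² with d = y − 5.923:
  bottom plate: d = -5.123 cm → contributes +1 059 cm⁴
  web plate: d = 4.677 cm → contributes +879.7 cm⁴
  top plate: d = 14.38 cm → contributes +1 738 cm⁴
Total I = 3 676 cm⁴.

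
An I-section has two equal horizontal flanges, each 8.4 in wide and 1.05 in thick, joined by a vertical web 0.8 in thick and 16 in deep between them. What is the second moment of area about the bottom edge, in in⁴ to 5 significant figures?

I_base ≈ 4049.8 in⁴

Break the section into simple shapes (no overlaps), measuring from the bottom-left corner of the bounding box.
Bottom flange: 8.4 × 1.05, A = 8.82 in², y = 0.525 in, Ī = 0.8103375 in⁴.
Web: 0.8 × 16, A = 12.8 in², y = 9.05 in, Ī = 273.0667 in⁴.
Top flange: 8.4 × 1.05, A = 8.82 in², y = 17.575 in, Ī = 0.8103375 in⁴.
Transfer each piece to the bottom edge using Ī + A·d² with d = y − 0:
  bottom flange: d = 0.525 in → contributes +3.24135 in⁴
  web: d = 9.05 in → contributes +1321.419 in⁴
  top flange: d = 17.575 in → contributes +2725.137 in⁴
Total I = 4049.797 in⁴.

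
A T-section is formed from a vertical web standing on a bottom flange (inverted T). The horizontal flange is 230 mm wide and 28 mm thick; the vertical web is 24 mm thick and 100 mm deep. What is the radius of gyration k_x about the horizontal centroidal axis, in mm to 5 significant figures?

k_x ≈ 32.924 mm

Treat the section as a set of non-overlapping primitives; coordinates are from the bounding-box lower-left.
Flange: 230 × 28, A = 6 440 mm², y = 14 mm, Ī = 420746.7 mm⁴.
Web: 24 × 100, A = 2 400 mm², y = 78 mm, Ī = 2 000 000 mm⁴.
Centroid: ȳ = ΣA·y / ΣA = 31.37557 mm.
Transfer each piece to the horizontal centroidal axis using Ī + A·d² with d = y − 31.37557:
  flange: d = -17.37557 mm → contributes +2 365 049 mm⁴
  web: d = 46.62443 mm → contributes +7 217 211 mm⁴
Total I = 9 582 260 mm⁴.
Radius of gyration: k = √(I/A) = √(9 582 260 / 8 840) = 32.92364 mm.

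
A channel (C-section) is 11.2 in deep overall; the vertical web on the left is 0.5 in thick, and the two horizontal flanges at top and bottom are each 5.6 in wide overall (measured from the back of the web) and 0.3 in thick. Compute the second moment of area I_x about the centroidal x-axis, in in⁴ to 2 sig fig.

I_x ≈ 150 in⁴

Decompose the section into non-overlapping parts with the origin at the bottom-left of its bounding rectangle.
Web: 0.5 × 11.2, A = 5.6 in², y = 5.6 in, Ī = 58.54 in⁴.
Top flange (beyond web): 5.1 × 0.3, A = 1.53 in², y = 11.05 in, Ī = 0.01148 in⁴.
Bottom flange (beyond web): 5.1 × 0.3, A = 1.53 in², y = 0.15 in, Ī = 0.01148 in⁴.
By symmetry the centroid is at mid-height, ȳ = 5.6 in.
Transfer each piece to the centroidal x-axis using Ī + A·d² with d = y − 5.6:
  web: d = 0 in → contributes +58.54 in⁴
  top flange (beyond web): d = 5.45 in → contributes +45.46 in⁴
  bottom flange (beyond web): d = -5.45 in → contributes +45.46 in⁴
Total I = 149.5 in⁴.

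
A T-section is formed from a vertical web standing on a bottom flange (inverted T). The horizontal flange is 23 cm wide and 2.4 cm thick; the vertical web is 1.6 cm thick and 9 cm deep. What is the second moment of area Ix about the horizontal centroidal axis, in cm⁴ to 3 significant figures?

Treat the section as a set of non-overlapping primitives; coordinates are from the bounding-box lower-left.
Flange: 23 × 2.4, A = 55.2 cm², y = 1.2 cm, Ī = 26.496 cm⁴.
Web: 1.6 × 9, A = 14.4 cm², y = 6.9 cm, Ī = 97.2 cm⁴.
Centroid: ȳ = ΣA·y / ΣA = 2.3793 cm.
Transfer each piece to the horizontal centroidal axis using Ī + A·d² with d = y − 2.3793:
  flange: d = -1.1793 cm → contributes +103.27 cm⁴
  web: d = 4.5207 cm → contributes +391.49 cm⁴
Total I = 494.75 cm⁴.

Ix ≈ 495 cm⁴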